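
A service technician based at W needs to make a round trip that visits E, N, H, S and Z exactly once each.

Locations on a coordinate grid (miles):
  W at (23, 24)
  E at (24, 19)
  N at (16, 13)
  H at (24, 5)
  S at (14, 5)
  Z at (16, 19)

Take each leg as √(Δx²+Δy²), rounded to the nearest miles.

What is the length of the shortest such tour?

Shortest round trip = 52 miles.

With 5 stops there are 5!/2 = 60 distinct round trips (a route and its reverse cost the same).
W→E→N→H→S→Z→W: 5+10+11+10+14+9 = 59
W→E→N→H→Z→S→W: 5+10+11+16+14+21 = 77
W→E→N→S→H→Z→W: 5+10+8+10+16+9 = 58
W→E→N→S→Z→H→W: 5+10+8+14+16+19 = 72
W→E→N→Z→H→S→W: 5+10+6+16+10+21 = 68
W→E→N→Z→S→H→W: 5+10+6+14+10+19 = 64
W→E→H→N→S→Z→W: 5+14+11+8+14+9 = 61
W→E→H→N→Z→S→W: 5+14+11+6+14+21 = 71
W→E→H→S→N→Z→W: 5+14+10+8+6+9 = 52
W→E→H→S→Z→N→W: 5+14+10+14+6+13 = 62
W→E→H→Z→N→S→W: 5+14+16+6+8+21 = 70
W→E→H→Z→S→N→W: 5+14+16+14+8+13 = 70
W→E→S→N→H→Z→W: 5+17+8+11+16+9 = 66
W→E→S→N→Z→H→W: 5+17+8+6+16+19 = 71
… (46 more)
The minimum is 52.
One optimal route: W → E → H → S → N → Z → W (or its reverse).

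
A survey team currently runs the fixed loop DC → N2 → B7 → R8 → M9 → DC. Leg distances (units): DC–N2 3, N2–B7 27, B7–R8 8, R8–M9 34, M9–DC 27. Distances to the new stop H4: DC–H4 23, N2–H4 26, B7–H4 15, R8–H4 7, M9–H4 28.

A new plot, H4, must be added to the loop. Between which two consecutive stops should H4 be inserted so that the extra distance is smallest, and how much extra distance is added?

+1 — insert H4 between R8 and M9.

Insertion cost between consecutive stops i–j is d(i,H4) + d(H4,j) − d(i,j):
  between DC and N2: 23 + 26 − 3 = 46
  between N2 and B7: 26 + 15 − 27 = 14
  between B7 and R8: 15 + 7 − 8 = 14
  between R8 and M9: 7 + 28 − 34 = 1
  between M9 and DC: 28 + 23 − 27 = 24
Cheapest insertion is between R8 and M9, adding 1.
New total = 99 + 1 = 100.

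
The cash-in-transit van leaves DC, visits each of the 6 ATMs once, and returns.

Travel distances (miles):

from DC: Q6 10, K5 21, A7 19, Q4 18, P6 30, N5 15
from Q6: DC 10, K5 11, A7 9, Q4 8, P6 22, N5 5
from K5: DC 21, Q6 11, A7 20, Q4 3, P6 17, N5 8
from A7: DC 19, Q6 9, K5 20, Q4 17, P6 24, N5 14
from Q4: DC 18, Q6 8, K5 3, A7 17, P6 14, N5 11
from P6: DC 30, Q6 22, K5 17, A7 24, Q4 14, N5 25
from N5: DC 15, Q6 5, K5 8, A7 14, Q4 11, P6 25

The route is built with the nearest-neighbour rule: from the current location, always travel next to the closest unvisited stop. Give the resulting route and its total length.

Total distance 83 miles via the nearest-neighbour route DC → Q6 → N5 → K5 → Q4 → P6 → A7 → DC.

From DC: distances to unvisited — Q6=10, N5=15, Q4=18, A7=19, K5=21, P6=30. Nearest is Q6 (10).
From Q6: distances to unvisited — N5=5, Q4=8, A7=9, K5=11, P6=22. Nearest is N5 (5).
From N5: distances to unvisited — K5=8, Q4=11, A7=14, P6=25. Nearest is K5 (8).
From K5: distances to unvisited — Q4=3, P6=17, A7=20. Nearest is Q4 (3).
From Q4: distances to unvisited — P6=14, A7=17. Nearest is P6 (14).
From P6: distances to unvisited — A7=24. Nearest is A7 (24).
Return A7→DC: 19.
Total = 10 + 5 + 8 + 3 + 14 + 24 + 19 = 83.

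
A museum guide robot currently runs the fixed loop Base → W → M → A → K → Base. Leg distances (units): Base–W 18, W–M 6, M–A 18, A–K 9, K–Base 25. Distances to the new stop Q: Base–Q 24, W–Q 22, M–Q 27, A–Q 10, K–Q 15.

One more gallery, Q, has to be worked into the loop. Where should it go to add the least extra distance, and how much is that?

Adding 14 by placing Q on the K–Base leg.

Insertion cost between consecutive stops i–j is d(i,Q) + d(Q,j) − d(i,j):
  between Base and W: 24 + 22 − 18 = 28
  between W and M: 22 + 27 − 6 = 43
  between M and A: 27 + 10 − 18 = 19
  between A and K: 10 + 15 − 9 = 16
  between K and Base: 15 + 24 − 25 = 14
Cheapest insertion is between K and Base, adding 14.
New total = 76 + 14 = 90.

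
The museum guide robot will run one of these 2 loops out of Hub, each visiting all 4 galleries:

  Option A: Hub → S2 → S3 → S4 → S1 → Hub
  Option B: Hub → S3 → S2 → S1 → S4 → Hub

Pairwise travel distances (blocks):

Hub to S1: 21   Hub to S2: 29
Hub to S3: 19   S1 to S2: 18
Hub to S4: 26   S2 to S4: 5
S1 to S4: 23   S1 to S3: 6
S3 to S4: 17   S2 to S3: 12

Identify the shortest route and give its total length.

Shortest is Option B, total 98 blocks.

Option A: 29 + 12 + 17 + 23 + 21 = 102
Option B: 19 + 12 + 18 + 23 + 26 = 98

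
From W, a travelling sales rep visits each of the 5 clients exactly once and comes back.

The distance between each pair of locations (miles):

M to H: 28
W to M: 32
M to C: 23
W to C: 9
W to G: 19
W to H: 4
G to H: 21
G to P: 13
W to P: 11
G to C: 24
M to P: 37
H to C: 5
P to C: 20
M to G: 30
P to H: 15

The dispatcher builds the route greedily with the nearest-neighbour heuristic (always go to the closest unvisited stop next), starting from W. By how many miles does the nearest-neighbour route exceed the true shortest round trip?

Excess over optimum: 18 miles.

W: H=4, C=9, P=11, G=19, M=32 ⇒ H
H: C=5, P=15, G=21, M=28 ⇒ C
C: P=20, M=23, G=24 ⇒ P
P: G=13, M=37 ⇒ G
G: M=30 ⇒ M
NN route W → H → C → P → G → M → W costs 104.
Optimal: W → P → G → M → C → H → W costs 86 (by enumerating all 60 distinct tours).
Excess = 104 − 86 = 18.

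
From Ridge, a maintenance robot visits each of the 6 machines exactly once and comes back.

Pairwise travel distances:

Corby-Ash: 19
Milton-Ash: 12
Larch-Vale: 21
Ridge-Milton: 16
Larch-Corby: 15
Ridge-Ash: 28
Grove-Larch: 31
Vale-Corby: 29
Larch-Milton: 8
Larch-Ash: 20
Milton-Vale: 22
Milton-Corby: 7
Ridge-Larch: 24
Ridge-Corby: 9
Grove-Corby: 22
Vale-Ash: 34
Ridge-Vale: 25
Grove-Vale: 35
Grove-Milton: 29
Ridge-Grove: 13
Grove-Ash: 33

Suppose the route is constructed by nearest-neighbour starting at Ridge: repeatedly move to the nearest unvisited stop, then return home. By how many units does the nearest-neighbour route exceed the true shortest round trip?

Ridge: Corby=9, Grove=13, Milton=16, Larch=24, Vale=25, Ash=28 ⇒ Corby
Corby: Milton=7, Larch=15, Ash=19, Grove=22, Vale=29 ⇒ Milton
Milton: Larch=8, Ash=12, Vale=22, Grove=29 ⇒ Larch
Larch: Ash=20, Vale=21, Grove=31 ⇒ Ash
Ash: Grove=33, Vale=34 ⇒ Grove
Grove: Vale=35 ⇒ Vale
NN route Ridge → Corby → Milton → Larch → Ash → Grove → Vale → Ridge costs 137.
Optimal: Ridge → Grove → Vale → Larch → Milton → Ash → Corby → Ridge costs 117 (by enumerating all 360 distinct tours).
Excess = 137 − 117 = 20.

The nearest-neighbour route is 20 longer than optimal.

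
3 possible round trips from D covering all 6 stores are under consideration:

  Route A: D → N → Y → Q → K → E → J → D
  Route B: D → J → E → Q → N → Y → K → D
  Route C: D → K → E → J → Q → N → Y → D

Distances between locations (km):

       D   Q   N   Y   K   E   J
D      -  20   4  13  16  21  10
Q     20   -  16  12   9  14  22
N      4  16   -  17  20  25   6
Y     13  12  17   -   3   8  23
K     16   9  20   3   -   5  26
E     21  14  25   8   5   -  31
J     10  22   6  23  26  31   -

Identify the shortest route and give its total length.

Shortest is Route A, total 88 km.

Route A: 4 + 17 + 12 + 9 + 5 + 31 + 10 = 88
Route B: 10 + 31 + 14 + 16 + 17 + 3 + 16 = 107
Route C: 16 + 5 + 31 + 22 + 16 + 17 + 13 = 120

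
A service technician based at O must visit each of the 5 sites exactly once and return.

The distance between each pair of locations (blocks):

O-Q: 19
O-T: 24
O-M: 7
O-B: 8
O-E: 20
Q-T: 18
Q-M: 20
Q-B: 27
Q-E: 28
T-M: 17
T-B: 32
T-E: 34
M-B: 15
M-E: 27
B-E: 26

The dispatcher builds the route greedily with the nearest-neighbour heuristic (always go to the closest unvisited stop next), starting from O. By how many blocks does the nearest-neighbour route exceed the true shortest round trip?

O: M=7, B=8, Q=19, E=20, T=24 ⇒ M
M: B=15, T=17, Q=20, E=27 ⇒ B
B: E=26, Q=27, T=32 ⇒ E
E: Q=28, T=34 ⇒ Q
Q: T=18 ⇒ T
NN route O → M → B → E → Q → T → O costs 118.
Optimal: O → M → T → Q → E → B → O costs 104 (by enumerating all 60 distinct tours).
Excess = 118 − 104 = 14.

Excess over optimum: 14 blocks.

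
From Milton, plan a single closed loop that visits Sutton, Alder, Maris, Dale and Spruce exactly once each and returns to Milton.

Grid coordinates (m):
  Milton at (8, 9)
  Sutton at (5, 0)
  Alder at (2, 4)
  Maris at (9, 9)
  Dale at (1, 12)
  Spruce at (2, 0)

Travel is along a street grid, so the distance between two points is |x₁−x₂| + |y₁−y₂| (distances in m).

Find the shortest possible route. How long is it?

40 m — the shortest possible round trip.

There are 60 distinct closed tours to check (reversals are equivalent).
Milton-Sutton-Alder-Maris-Dale-Spruce-Milton: 12+7+12+11+13+15 = 70
Milton-Sutton-Alder-Maris-Spruce-Dale-Milton: 12+7+12+16+13+10 = 70
Milton-Sutton-Alder-Dale-Maris-Spruce-Milton: 12+7+9+11+16+15 = 70
Milton-Sutton-Alder-Dale-Spruce-Maris-Milton: 12+7+9+13+16+1 = 58
Milton-Sutton-Alder-Spruce-Maris-Dale-Milton: 12+7+4+16+11+10 = 60
Milton-Sutton-Alder-Spruce-Dale-Maris-Milton: 12+7+4+13+11+1 = 48
Milton-Sutton-Maris-Alder-Dale-Spruce-Milton: 12+13+12+9+13+15 = 74
Milton-Sutton-Maris-Alder-Spruce-Dale-Milton: 12+13+12+4+13+10 = 64
Milton-Sutton-Maris-Dale-Alder-Spruce-Milton: 12+13+11+9+4+15 = 64
Milton-Sutton-Maris-Dale-Spruce-Alder-Milton: 12+13+11+13+4+11 = 64
Milton-Sutton-Maris-Spruce-Alder-Dale-Milton: 12+13+16+4+9+10 = 64
Milton-Sutton-Maris-Spruce-Dale-Alder-Milton: 12+13+16+13+9+11 = 74
Milton-Sutton-Dale-Alder-Maris-Spruce-Milton: 12+16+9+12+16+15 = 80
Milton-Sutton-Dale-Alder-Spruce-Maris-Milton: 12+16+9+4+16+1 = 58
… (46 more)
Milton-Sutton-Spruce-Alder-Dale-Maris-Milton: 12+3+4+9+11+1 = 40  ← best
The minimum is 40.
One optimal route: Milton → Sutton → Spruce → Alder → Dale → Maris → Milton (or its reverse).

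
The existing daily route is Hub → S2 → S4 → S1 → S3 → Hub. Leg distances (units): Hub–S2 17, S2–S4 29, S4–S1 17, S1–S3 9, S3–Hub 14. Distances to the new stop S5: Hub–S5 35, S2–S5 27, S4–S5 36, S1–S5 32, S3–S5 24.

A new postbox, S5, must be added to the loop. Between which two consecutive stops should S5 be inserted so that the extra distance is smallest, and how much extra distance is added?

Insertion cost between consecutive stops i–j is d(i,S5) + d(S5,j) − d(i,j):
  between Hub and S2: 35 + 27 − 17 = 45
  between S2 and S4: 27 + 36 − 29 = 34
  between S4 and S1: 36 + 32 − 17 = 51
  between S1 and S3: 32 + 24 − 9 = 47
  between S3 and Hub: 24 + 35 − 14 = 45
Cheapest insertion is between S2 and S4, adding 34.
New total = 86 + 34 = 120.

Adding 34 by placing S5 on the S2–S4 leg.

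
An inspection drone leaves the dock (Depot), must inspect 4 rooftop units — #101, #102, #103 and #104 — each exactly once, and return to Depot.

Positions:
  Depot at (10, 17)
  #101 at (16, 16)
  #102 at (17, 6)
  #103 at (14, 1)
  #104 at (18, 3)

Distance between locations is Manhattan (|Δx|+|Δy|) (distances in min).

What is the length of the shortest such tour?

Minimum total distance: 48 min.

With 4 stops there are 4!/2 = 12 distinct round trips (a route and its reverse cost the same).
Depot - #101 - #102 - #103 - #104 - Depot: 7+11+8+6+22 = 54
Depot - #101 - #102 - #104 - #103 - Depot: 7+11+4+6+20 = 48
Depot - #101 - #103 - #102 - #104 - Depot: 7+17+8+4+22 = 58
Depot - #101 - #103 - #104 - #102 - Depot: 7+17+6+4+18 = 52
Depot - #101 - #104 - #102 - #103 - Depot: 7+15+4+8+20 = 54
Depot - #101 - #104 - #103 - #102 - Depot: 7+15+6+8+18 = 54
Depot - #102 - #101 - #103 - #104 - Depot: 18+11+17+6+22 = 74
Depot - #102 - #101 - #104 - #103 - Depot: 18+11+15+6+20 = 70
Depot - #102 - #103 - #101 - #104 - Depot: 18+8+17+15+22 = 80
Depot - #102 - #104 - #101 - #103 - Depot: 18+4+15+17+20 = 74
Depot - #103 - #101 - #102 - #104 - Depot: 20+17+11+4+22 = 74
Depot - #103 - #102 - #101 - #104 - Depot: 20+8+11+15+22 = 76
The minimum is 48.
One optimal route: Depot → #101 → #102 → #104 → #103 → Depot (or its reverse).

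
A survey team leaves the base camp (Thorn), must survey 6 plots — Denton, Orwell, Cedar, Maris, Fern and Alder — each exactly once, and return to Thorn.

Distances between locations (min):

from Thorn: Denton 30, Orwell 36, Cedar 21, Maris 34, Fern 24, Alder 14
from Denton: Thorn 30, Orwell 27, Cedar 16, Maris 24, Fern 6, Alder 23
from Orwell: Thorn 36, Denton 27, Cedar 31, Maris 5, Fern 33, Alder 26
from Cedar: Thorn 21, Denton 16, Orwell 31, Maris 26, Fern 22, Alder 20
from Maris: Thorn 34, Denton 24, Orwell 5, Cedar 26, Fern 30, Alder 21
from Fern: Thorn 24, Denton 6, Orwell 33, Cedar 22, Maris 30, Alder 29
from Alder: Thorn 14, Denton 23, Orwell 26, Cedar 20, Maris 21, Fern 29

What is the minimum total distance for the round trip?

Thorn→Denton→Orwell→Cedar→Maris→Fern→Alder→Thorn: 30+27+31+26+30+29+14 = 187
Thorn→Denton→Orwell→Cedar→Maris→Alder→Fern→Thorn: 30+27+31+26+21+29+24 = 188
Thorn→Denton→Orwell→Cedar→Fern→Maris→Alder→Thorn: 30+27+31+22+30+21+14 = 175
Thorn→Denton→Orwell→Cedar→Fern→Alder→Maris→Thorn: 30+27+31+22+29+21+34 = 194
Thorn→Denton→Orwell→Cedar→Alder→Maris→Fern→Thorn: 30+27+31+20+21+30+24 = 183
Thorn→Denton→Orwell→Cedar→Alder→Fern→Maris→Thorn: 30+27+31+20+29+30+34 = 201
Thorn→Denton→Orwell→Maris→Cedar→Fern→Alder→Thorn: 30+27+5+26+22+29+14 = 153
Thorn→Denton→Orwell→Maris→Cedar→Alder→Fern→Thorn: 30+27+5+26+20+29+24 = 161
… (352 more)
Thorn→Cedar→Denton→Fern→Orwell→Maris→Alder→Thorn: 21+16+6+33+5+21+14 = 116  ← best
The minimum is 116.
One optimal route: Thorn → Cedar → Denton → Fern → Orwell → Maris → Alder → Thorn (or its reverse).

Minimum total distance: 116 min.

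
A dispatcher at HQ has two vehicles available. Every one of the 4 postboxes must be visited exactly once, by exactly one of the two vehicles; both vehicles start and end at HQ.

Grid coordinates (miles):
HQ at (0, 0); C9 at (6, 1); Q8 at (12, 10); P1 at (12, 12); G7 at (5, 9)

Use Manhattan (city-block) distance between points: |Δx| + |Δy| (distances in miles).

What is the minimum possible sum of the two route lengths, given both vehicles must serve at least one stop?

Try each way of splitting the stops between the two vehicles (each non-empty) and, for each split, find the best tour for each vehicle:
  {C9} + {Q8, P1, G7}: 14 + 48 = 62
  {Q8} + {C9, P1, G7}: 44 + 48 = 92
  {C9, Q8} + {P1, G7}: 44 + 48 = 92
  {P1} + {C9, Q8, G7}: 48 + 44 = 92
  {C9, P1} + {Q8, G7}: 48 + 44 = 92
  {Q8, P1} + {C9, G7}: 48 + 30 = 78
  … (7 splits in total)
Best: vehicle 1 HQ → C9 → HQ = 14; vehicle 2 HQ → Q8 → P1 → G7 → HQ = 48; combined 62.

62 miles — the smallest possible combined total.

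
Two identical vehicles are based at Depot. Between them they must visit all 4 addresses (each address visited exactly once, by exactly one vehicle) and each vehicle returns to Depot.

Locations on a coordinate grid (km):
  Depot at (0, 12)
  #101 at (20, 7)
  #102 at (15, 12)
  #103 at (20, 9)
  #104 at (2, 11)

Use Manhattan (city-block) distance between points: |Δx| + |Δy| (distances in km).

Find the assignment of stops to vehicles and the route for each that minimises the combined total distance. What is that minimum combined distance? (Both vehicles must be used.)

There are 2^3 − 1 = 7 ways to divide the 4 stops into two non-empty groups. For each, the best each vehicle can do is its own shortest tour through its group:
  {#101} + {#102, #103, #104}: 50 + 46 = 96
  {#102} + {#101, #103, #104}: 30 + 50 = 80
  {#101, #102} + {#103, #104}: 50 + 46 = 96
  {#103} + {#101, #102, #104}: 46 + 50 = 96
  {#101, #103} + {#102, #104}: 50 + 32 = 82
  {#102, #103} + {#101, #104}: 46 + 50 = 96
  … (7 splits in total)
  {#101, #102, #103} + {#104}: 50 + 6 = 56  ← best
Best: vehicle 1 Depot → #101 → #103 → #102 → Depot = 50; vehicle 2 Depot → #104 → Depot = 6; combined 56.

56 km — the smallest possible combined total.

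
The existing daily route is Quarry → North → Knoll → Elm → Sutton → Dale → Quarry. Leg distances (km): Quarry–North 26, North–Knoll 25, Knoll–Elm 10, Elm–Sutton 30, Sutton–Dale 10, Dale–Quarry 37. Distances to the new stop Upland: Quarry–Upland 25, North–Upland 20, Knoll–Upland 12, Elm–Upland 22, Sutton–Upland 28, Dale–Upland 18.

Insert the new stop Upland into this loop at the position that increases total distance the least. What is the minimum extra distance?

Insertion cost between consecutive stops i–j is d(i,Upland) + d(Upland,j) − d(i,j):
  between Quarry and North: 25 + 20 − 26 = 19
  between North and Knoll: 20 + 12 − 25 = 7
  between Knoll and Elm: 12 + 22 − 10 = 24
  between Elm and Sutton: 22 + 28 − 30 = 20
  between Sutton and Dale: 28 + 18 − 10 = 36
  between Dale and Quarry: 18 + 25 − 37 = 6
Cheapest insertion is between Dale and Quarry, adding 6.
New total = 138 + 6 = 144.

+6 km — insert Upland between Dale and Quarry.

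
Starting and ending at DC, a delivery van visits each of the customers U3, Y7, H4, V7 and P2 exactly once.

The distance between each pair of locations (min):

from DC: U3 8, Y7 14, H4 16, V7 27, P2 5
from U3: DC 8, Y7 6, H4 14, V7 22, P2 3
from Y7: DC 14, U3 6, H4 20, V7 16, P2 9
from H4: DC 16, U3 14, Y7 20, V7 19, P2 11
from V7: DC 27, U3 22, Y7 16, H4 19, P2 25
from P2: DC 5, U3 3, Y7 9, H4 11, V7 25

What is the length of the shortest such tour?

There are 60 distinct closed tours to check (reversals are equivalent).
DC-U3-Y7-H4-V7-P2-DC: 8+6+20+19+25+5 = 83
DC-U3-Y7-H4-P2-V7-DC: 8+6+20+11+25+27 = 97
DC-U3-Y7-V7-H4-P2-DC: 8+6+16+19+11+5 = 65
DC-U3-Y7-V7-P2-H4-DC: 8+6+16+25+11+16 = 82
DC-U3-Y7-P2-H4-V7-DC: 8+6+9+11+19+27 = 80
DC-U3-Y7-P2-V7-H4-DC: 8+6+9+25+19+16 = 83
DC-U3-H4-Y7-V7-P2-DC: 8+14+20+16+25+5 = 88
DC-U3-H4-Y7-P2-V7-DC: 8+14+20+9+25+27 = 103
DC-U3-H4-V7-Y7-P2-DC: 8+14+19+16+9+5 = 71
DC-U3-H4-V7-P2-Y7-DC: 8+14+19+25+9+14 = 89
DC-U3-H4-P2-Y7-V7-DC: 8+14+11+9+16+27 = 85
DC-U3-H4-P2-V7-Y7-DC: 8+14+11+25+16+14 = 88
DC-U3-V7-Y7-H4-P2-DC: 8+22+16+20+11+5 = 82
DC-U3-V7-Y7-P2-H4-DC: 8+22+16+9+11+16 = 82
… (46 more)
The minimum is 65.
One optimal route: DC → U3 → Y7 → V7 → H4 → P2 → DC (or its reverse).

Minimum total distance: 65 min.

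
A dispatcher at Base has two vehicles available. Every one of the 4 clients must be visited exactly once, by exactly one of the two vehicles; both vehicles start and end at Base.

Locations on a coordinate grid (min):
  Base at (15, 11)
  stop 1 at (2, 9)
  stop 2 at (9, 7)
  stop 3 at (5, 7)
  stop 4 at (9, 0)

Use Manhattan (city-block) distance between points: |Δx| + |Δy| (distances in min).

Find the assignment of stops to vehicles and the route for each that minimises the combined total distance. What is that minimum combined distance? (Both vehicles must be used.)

Check every non-empty split of the stops between the two vehicles; for each half take its own optimal tour:
  {stop 1} + {stop 2, stop 3, stop 4}: 30 + 42 = 72
  {stop 2} + {stop 1, stop 3, stop 4}: 20 + 48 = 68
  {stop 1, stop 2} + {stop 3, stop 4}: 34 + 42 = 76
  {stop 3} + {stop 1, stop 2, stop 4}: 28 + 48 = 76
  {stop 1, stop 3} + {stop 2, stop 4}: 34 + 34 = 68
  {stop 2, stop 3} + {stop 1, stop 4}: 28 + 48 = 76
  … (7 splits in total)
Best: vehicle 1 Base → stop 2 → Base = 20; vehicle 2 Base → stop 1 → stop 3 → stop 4 → Base = 48; combined 68.

68 min — the smallest possible combined total.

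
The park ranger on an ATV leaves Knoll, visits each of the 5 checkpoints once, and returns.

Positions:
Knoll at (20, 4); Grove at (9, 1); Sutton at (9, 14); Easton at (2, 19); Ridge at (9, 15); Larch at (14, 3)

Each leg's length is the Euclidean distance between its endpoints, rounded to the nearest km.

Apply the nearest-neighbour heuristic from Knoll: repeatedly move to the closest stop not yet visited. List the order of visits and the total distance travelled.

Knoll → [Larch:6 / Grove:11 / Sutton:15 / Ridge:16 / Easton:23] → Larch (6)
Larch → [Grove:5 / Sutton:12 / Ridge:13 / Easton:20] → Grove (5)
Grove → [Sutton:13 / Ridge:14 / Easton:19] → Sutton (13)
Sutton → [Ridge:1 / Easton:9] → Ridge (1)
Ridge → [Easton:8] → Easton (8)
Return Easton→Knoll: 23.
Total = 6 + 5 + 13 + 1 + 8 + 23 = 56.

Nearest-neighbour total = 56 km; route Knoll → Larch → Grove → Sutton → Ridge → Easton → Knoll.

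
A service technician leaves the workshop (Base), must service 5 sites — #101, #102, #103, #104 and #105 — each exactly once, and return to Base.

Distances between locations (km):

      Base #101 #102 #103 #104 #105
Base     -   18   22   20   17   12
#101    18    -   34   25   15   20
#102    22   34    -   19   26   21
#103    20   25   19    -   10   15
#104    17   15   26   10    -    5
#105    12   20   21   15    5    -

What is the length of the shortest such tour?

There are 60 distinct closed tours to check (reversals are equivalent).
Base → #101 → #102 → #103 → #104 → #105 → Base: 18+34+19+10+5+12 = 98
Base → #101 → #102 → #103 → #105 → #104 → Base: 18+34+19+15+5+17 = 108
Base → #101 → #102 → #104 → #103 → #105 → Base: 18+34+26+10+15+12 = 115
Base → #101 → #102 → #104 → #105 → #103 → Base: 18+34+26+5+15+20 = 118
Base → #101 → #102 → #105 → #103 → #104 → Base: 18+34+21+15+10+17 = 115
Base → #101 → #102 → #105 → #104 → #103 → Base: 18+34+21+5+10+20 = 108
Base → #101 → #103 → #102 → #104 → #105 → Base: 18+25+19+26+5+12 = 105
Base → #101 → #103 → #102 → #105 → #104 → Base: 18+25+19+21+5+17 = 105
Base → #101 → #103 → #104 → #102 → #105 → Base: 18+25+10+26+21+12 = 112
Base → #101 → #103 → #104 → #105 → #102 → Base: 18+25+10+5+21+22 = 101
Base → #101 → #103 → #105 → #102 → #104 → Base: 18+25+15+21+26+17 = 122
Base → #101 → #103 → #105 → #104 → #102 → Base: 18+25+15+5+26+22 = 111
Base → #101 → #104 → #102 → #103 → #105 → Base: 18+15+26+19+15+12 = 105
Base → #101 → #104 → #102 → #105 → #103 → Base: 18+15+26+21+15+20 = 115
… (46 more)
Base → #101 → #104 → #105 → #103 → #102 → Base: 18+15+5+15+19+22 = 94  ← best
The minimum is 94.
One optimal route: Base → #101 → #104 → #105 → #103 → #102 → Base (or its reverse).

94 km — the shortest possible round trip.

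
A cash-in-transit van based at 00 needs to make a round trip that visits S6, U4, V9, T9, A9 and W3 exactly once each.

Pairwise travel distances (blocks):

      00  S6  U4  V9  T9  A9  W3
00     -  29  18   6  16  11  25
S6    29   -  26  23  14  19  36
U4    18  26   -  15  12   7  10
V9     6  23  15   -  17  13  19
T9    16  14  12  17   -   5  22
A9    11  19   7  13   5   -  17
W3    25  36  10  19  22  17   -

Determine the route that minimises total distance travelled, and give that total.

90 blocks — the shortest possible round trip.

00 - S6 - U4 - V9 - T9 - A9 - W3 - 00: 29+26+15+17+5+17+25 = 134
00 - S6 - U4 - V9 - T9 - W3 - A9 - 00: 29+26+15+17+22+17+11 = 137
00 - S6 - U4 - V9 - A9 - T9 - W3 - 00: 29+26+15+13+5+22+25 = 135
00 - S6 - U4 - V9 - A9 - W3 - T9 - 00: 29+26+15+13+17+22+16 = 138
00 - S6 - U4 - V9 - W3 - T9 - A9 - 00: 29+26+15+19+22+5+11 = 127
00 - S6 - U4 - V9 - W3 - A9 - T9 - 00: 29+26+15+19+17+5+16 = 127
00 - S6 - U4 - T9 - V9 - A9 - W3 - 00: 29+26+12+17+13+17+25 = 139
00 - S6 - U4 - T9 - V9 - W3 - A9 - 00: 29+26+12+17+19+17+11 = 131
… (352 more)
00 - S6 - T9 - A9 - U4 - W3 - V9 - 00: 29+14+5+7+10+19+6 = 90  ← best
The minimum is 90.
One optimal route: 00 → S6 → T9 → A9 → U4 → W3 → V9 → 00 (or its reverse).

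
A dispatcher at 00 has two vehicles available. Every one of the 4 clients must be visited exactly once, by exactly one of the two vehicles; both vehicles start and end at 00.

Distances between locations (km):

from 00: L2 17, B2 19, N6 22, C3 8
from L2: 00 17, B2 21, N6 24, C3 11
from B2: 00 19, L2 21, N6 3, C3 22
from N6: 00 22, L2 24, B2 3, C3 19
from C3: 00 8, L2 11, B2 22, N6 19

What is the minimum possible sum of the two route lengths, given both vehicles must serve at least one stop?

79 km — the smallest possible combined total.

There are 2^3 − 1 = 7 ways to divide the 4 stops into two non-empty groups. For each, the best each vehicle can do is its own shortest tour through its group:
  {L2} + {B2, N6, C3}: 34 + 49 = 83
  {B2} + {L2, N6, C3}: 38 + 65 = 103
  {L2, B2} + {N6, C3}: 57 + 49 = 106
  {N6} + {L2, B2, C3}: 44 + 59 = 103
  {L2, N6} + {B2, C3}: 63 + 49 = 112
  {B2, N6} + {L2, C3}: 44 + 36 = 80
  … (7 splits in total)
  {L2, B2, N6} + {C3}: 63 + 16 = 79  ← best
Best: vehicle 1 00 → L2 → B2 → N6 → 00 = 63; vehicle 2 00 → C3 → 00 = 16; combined 79.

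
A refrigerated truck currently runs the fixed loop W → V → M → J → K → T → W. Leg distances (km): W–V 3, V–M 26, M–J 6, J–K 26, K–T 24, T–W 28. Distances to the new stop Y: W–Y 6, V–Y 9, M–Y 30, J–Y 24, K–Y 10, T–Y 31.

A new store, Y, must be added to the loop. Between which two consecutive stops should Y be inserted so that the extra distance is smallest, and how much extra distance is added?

Insertion cost between consecutive stops i–j is d(i,Y) + d(Y,j) − d(i,j):
  between W and V: 6 + 9 − 3 = 12
  between V and M: 9 + 30 − 26 = 13
  between M and J: 30 + 24 − 6 = 48
  between J and K: 24 + 10 − 26 = 8
  between K and T: 10 + 31 − 24 = 17
  between T and W: 31 + 6 − 28 = 9
Cheapest insertion is between J and K, adding 8.
New total = 113 + 8 = 121.

+8 km — insert Y between J and K.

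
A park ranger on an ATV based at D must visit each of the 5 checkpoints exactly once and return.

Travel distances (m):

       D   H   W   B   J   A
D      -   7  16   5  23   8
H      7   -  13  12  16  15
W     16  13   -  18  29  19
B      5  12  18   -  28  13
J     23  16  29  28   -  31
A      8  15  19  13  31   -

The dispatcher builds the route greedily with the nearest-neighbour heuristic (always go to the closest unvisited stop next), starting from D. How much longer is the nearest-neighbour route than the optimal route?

14 m longer than the optimal tour.

D: B=5, H=7, A=8, W=16, J=23 ⇒ B
B: H=12, A=13, W=18, J=28 ⇒ H
H: W=13, A=15, J=16 ⇒ W
W: A=19, J=29 ⇒ A
A: J=31 ⇒ J
NN route D → B → H → W → A → J → D costs 103.
Optimal: D → H → J → W → A → B → D costs 89 (by enumerating all 60 distinct tours).
Excess = 103 − 89 = 14.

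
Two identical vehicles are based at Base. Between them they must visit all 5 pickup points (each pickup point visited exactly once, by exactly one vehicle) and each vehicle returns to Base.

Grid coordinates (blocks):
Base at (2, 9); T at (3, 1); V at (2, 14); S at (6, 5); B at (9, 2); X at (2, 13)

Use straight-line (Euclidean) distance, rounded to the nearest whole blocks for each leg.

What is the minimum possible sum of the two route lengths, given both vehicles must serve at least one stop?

34 blocks — the smallest possible combined total.

Check every non-empty split of the stops between the two vehicles; for each half take its own optimal tour:
  {T} + {V, S, B, X}: 16 + 29 = 45
  {V} + {T, S, B, X}: 10 + 31 = 41
  {T, V} + {S, B, X}: 26 + 27 = 53
  {S} + {T, V, B, X}: 12 + 33 = 45
  {T, S} + {V, B, X}: 19 + 29 = 48
  {V, S} + {T, B, X}: 21 + 31 = 52
  … (15 splits in total)
  {T, S, B} + {V, X}: 24 + 10 = 34  ← best
Best: vehicle 1 Base → T → B → S → Base = 24; vehicle 2 Base → V → X → Base = 10; combined 34.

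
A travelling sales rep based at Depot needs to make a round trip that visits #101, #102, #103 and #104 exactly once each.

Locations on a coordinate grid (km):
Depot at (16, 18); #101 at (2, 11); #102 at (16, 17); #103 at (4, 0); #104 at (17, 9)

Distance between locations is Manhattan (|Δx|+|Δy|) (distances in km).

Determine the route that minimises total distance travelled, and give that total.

Depot→#101→#102→#103→#104→Depot: 21+20+29+22+10 = 102
Depot→#101→#102→#104→#103→Depot: 21+20+9+22+30 = 102
Depot→#101→#103→#102→#104→Depot: 21+13+29+9+10 = 82
Depot→#101→#103→#104→#102→Depot: 21+13+22+9+1 = 66
Depot→#101→#104→#102→#103→Depot: 21+17+9+29+30 = 106
Depot→#101→#104→#103→#102→Depot: 21+17+22+29+1 = 90
Depot→#102→#101→#103→#104→Depot: 1+20+13+22+10 = 66
Depot→#102→#101→#104→#103→Depot: 1+20+17+22+30 = 90
Depot→#102→#103→#101→#104→Depot: 1+29+13+17+10 = 70
Depot→#102→#104→#101→#103→Depot: 1+9+17+13+30 = 70
Depot→#103→#101→#102→#104→Depot: 30+13+20+9+10 = 82
Depot→#103→#102→#101→#104→Depot: 30+29+20+17+10 = 106
The minimum is 66.
One optimal route: Depot → #101 → #103 → #104 → #102 → Depot (or its reverse).

Shortest round trip = 66 km.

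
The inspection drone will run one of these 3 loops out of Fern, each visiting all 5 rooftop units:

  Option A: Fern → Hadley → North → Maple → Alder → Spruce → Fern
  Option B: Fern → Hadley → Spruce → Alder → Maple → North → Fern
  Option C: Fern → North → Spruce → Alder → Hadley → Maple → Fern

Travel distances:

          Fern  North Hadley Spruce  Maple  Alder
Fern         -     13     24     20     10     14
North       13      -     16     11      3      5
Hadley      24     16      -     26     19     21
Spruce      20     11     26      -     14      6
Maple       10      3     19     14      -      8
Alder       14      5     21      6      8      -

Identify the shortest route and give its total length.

Option A: 24 + 16 + 3 + 8 + 6 + 20 = 77
Option B: 24 + 26 + 6 + 8 + 3 + 13 = 80
Option C: 13 + 11 + 6 + 21 + 19 + 10 = 80

77 — Option A is the shortest.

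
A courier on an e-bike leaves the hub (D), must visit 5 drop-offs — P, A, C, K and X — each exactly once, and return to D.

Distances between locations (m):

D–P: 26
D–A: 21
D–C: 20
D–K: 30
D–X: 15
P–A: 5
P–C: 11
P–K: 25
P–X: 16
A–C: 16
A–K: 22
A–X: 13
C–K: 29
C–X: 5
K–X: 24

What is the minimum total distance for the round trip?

Shortest round trip = 88 m.

With 5 stops there are 5!/2 = 60 distinct round trips (a route and its reverse cost the same).
D→P→A→C→K→X→D: 26+5+16+29+24+15 = 115
D→P→A→C→X→K→D: 26+5+16+5+24+30 = 106
D→P→A→K→C→X→D: 26+5+22+29+5+15 = 102
D→P→A→K→X→C→D: 26+5+22+24+5+20 = 102
D→P→A→X→C→K→D: 26+5+13+5+29+30 = 108
D→P→A→X→K→C→D: 26+5+13+24+29+20 = 117
D→P→C→A→K→X→D: 26+11+16+22+24+15 = 114
D→P→C→A→X→K→D: 26+11+16+13+24+30 = 120
D→P→C→K→A→X→D: 26+11+29+22+13+15 = 116
D→P→C→K→X→A→D: 26+11+29+24+13+21 = 124
D→P→C→X→A→K→D: 26+11+5+13+22+30 = 107
D→P→C→X→K→A→D: 26+11+5+24+22+21 = 109
D→P→K→A→C→X→D: 26+25+22+16+5+15 = 109
D→P→K→A→X→C→D: 26+25+22+13+5+20 = 111
… (46 more)
D→K→A→P→C→X→D: 30+22+5+11+5+15 = 88  ← best
The minimum is 88.
One optimal route: D → K → A → P → C → X → D (or its reverse).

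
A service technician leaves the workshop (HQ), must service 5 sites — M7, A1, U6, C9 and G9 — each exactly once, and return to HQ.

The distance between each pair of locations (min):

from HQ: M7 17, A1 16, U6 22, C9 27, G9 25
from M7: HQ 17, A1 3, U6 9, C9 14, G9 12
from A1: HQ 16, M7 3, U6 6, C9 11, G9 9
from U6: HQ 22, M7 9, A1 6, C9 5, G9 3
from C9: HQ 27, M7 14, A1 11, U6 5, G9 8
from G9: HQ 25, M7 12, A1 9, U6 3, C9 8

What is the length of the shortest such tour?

With 5 stops there are 5!/2 = 60 distinct round trips (a route and its reverse cost the same).
HQ→M7→A1→U6→C9→G9→HQ: 17+3+6+5+8+25 = 64
HQ→M7→A1→U6→G9→C9→HQ: 17+3+6+3+8+27 = 64
HQ→M7→A1→C9→U6→G9→HQ: 17+3+11+5+3+25 = 64
HQ→M7→A1→C9→G9→U6→HQ: 17+3+11+8+3+22 = 64
HQ→M7→A1→G9→U6→C9→HQ: 17+3+9+3+5+27 = 64
HQ→M7→A1→G9→C9→U6→HQ: 17+3+9+8+5+22 = 64
HQ→M7→U6→A1→C9→G9→HQ: 17+9+6+11+8+25 = 76
HQ→M7→U6→A1→G9→C9→HQ: 17+9+6+9+8+27 = 76
HQ→M7→U6→C9→A1→G9→HQ: 17+9+5+11+9+25 = 76
HQ→M7→U6→C9→G9→A1→HQ: 17+9+5+8+9+16 = 64
HQ→M7→U6→G9→A1→C9→HQ: 17+9+3+9+11+27 = 76
HQ→M7→U6→G9→C9→A1→HQ: 17+9+3+8+11+16 = 64
HQ→M7→C9→A1→U6→G9→HQ: 17+14+11+6+3+25 = 76
HQ→M7→C9→A1→G9→U6→HQ: 17+14+11+9+3+22 = 76
… (46 more)
The minimum is 64.
One optimal route: HQ → M7 → A1 → U6 → C9 → G9 → HQ (or its reverse).

64 min — the shortest possible round trip.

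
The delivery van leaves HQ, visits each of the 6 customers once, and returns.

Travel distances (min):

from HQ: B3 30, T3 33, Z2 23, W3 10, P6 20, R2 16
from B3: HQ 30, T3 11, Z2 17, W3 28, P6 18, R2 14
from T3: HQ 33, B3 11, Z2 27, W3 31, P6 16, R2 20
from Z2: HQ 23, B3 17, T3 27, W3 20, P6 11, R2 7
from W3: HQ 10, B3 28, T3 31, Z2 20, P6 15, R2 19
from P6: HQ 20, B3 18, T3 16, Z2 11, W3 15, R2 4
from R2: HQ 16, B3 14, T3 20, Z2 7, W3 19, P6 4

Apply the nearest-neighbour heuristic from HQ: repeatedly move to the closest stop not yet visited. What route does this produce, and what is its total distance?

At HQ the remaining stops are W3 10, R2 16, P6 20, Z2 23, B3 30, T3 33; go to W3.
At W3 the remaining stops are P6 15, R2 19, Z2 20, B3 28, T3 31; go to P6.
At P6 the remaining stops are R2 4, Z2 11, T3 16, B3 18; go to R2.
At R2 the remaining stops are Z2 7, B3 14, T3 20; go to Z2.
At Z2 the remaining stops are B3 17, T3 27; go to B3.
At B3 the remaining stops are T3 11; go to T3.
Return T3→HQ: 33.
Total = 10 + 15 + 4 + 7 + 17 + 11 + 33 = 97.

97 min along HQ → W3 → P6 → R2 → Z2 → B3 → T3 → HQ.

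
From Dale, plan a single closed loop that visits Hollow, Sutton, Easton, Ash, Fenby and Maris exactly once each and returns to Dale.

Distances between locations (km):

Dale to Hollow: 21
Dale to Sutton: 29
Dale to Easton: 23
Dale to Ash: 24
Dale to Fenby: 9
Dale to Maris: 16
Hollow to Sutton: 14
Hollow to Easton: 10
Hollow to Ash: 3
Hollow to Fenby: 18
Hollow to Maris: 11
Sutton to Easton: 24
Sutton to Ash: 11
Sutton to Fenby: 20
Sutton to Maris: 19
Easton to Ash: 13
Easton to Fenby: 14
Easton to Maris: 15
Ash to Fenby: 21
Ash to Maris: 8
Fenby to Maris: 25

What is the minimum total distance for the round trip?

82 km — the shortest possible round trip.

There are 360 distinct closed tours to check (reversals are equivalent).
Dale - Hollow - Sutton - Easton - Ash - Fenby - Maris - Dale: 21+14+24+13+21+25+16 = 134
Dale - Hollow - Sutton - Easton - Ash - Maris - Fenby - Dale: 21+14+24+13+8+25+9 = 114
Dale - Hollow - Sutton - Easton - Fenby - Ash - Maris - Dale: 21+14+24+14+21+8+16 = 118
Dale - Hollow - Sutton - Easton - Fenby - Maris - Ash - Dale: 21+14+24+14+25+8+24 = 130
Dale - Hollow - Sutton - Easton - Maris - Ash - Fenby - Dale: 21+14+24+15+8+21+9 = 112
Dale - Hollow - Sutton - Easton - Maris - Fenby - Ash - Dale: 21+14+24+15+25+21+24 = 144
Dale - Hollow - Sutton - Ash - Easton - Fenby - Maris - Dale: 21+14+11+13+14+25+16 = 114
Dale - Hollow - Sutton - Ash - Easton - Maris - Fenby - Dale: 21+14+11+13+15+25+9 = 108
… (352 more)
Dale - Fenby - Easton - Hollow - Sutton - Ash - Maris - Dale: 9+14+10+14+11+8+16 = 82  ← best
The minimum is 82.
One optimal route: Dale → Fenby → Easton → Hollow → Sutton → Ash → Maris → Dale (or its reverse).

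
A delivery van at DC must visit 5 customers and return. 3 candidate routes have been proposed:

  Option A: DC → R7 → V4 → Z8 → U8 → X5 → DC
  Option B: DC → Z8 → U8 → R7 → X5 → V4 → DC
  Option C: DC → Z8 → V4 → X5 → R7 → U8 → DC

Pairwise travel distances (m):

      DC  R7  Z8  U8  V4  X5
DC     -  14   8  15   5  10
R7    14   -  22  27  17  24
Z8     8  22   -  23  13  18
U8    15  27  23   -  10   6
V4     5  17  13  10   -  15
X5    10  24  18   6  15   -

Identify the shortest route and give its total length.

Shortest is Option A, total 83 m.

Option A: 14 + 17 + 13 + 23 + 6 + 10 = 83
Option B: 8 + 23 + 27 + 24 + 15 + 5 = 102
Option C: 8 + 13 + 15 + 24 + 27 + 15 = 102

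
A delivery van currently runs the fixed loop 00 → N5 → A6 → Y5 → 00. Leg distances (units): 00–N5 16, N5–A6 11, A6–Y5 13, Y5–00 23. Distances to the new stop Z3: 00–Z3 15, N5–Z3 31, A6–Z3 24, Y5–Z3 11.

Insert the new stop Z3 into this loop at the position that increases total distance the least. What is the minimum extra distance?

Insertion cost between consecutive stops i–j is d(i,Z3) + d(Z3,j) − d(i,j):
  between 00 and N5: 15 + 31 − 16 = 30
  between N5 and A6: 31 + 24 − 11 = 44
  between A6 and Y5: 24 + 11 − 13 = 22
  between Y5 and 00: 11 + 15 − 23 = 3
Cheapest insertion is between Y5 and 00, adding 3.
New total = 63 + 3 = 66.

Minimum extra distance: 3, inserting Z3 between Y5 and 00.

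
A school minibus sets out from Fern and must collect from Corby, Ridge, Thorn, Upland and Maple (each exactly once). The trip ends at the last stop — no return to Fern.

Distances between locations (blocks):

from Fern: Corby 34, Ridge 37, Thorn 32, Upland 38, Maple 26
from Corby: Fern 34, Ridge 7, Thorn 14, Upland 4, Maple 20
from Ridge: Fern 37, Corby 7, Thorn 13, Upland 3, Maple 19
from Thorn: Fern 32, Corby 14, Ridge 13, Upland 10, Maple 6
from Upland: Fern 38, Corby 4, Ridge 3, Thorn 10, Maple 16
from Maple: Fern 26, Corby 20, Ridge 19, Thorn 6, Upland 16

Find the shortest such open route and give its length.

There are 5! = 120 possible orderings.
Fern→Corby→Ridge→Thorn→Upland→Maple: 34+7+13+10+16 = 80
Fern→Corby→Ridge→Thorn→Maple→Upland: 34+7+13+6+16 = 76
Fern→Corby→Ridge→Upland→Thorn→Maple: 34+7+3+10+6 = 60
Fern→Corby→Ridge→Upland→Maple→Thorn: 34+7+3+16+6 = 66
Fern→Corby→Ridge→Maple→Thorn→Upland: 34+7+19+6+10 = 76
Fern→Corby→Ridge→Maple→Upland→Thorn: 34+7+19+16+10 = 86
Fern→Corby→Thorn→Ridge→Upland→Maple: 34+14+13+3+16 = 80
Fern→Corby→Thorn→Ridge→Maple→Upland: 34+14+13+19+16 = 96
Fern→Corby→Thorn→Upland→Ridge→Maple: 34+14+10+3+19 = 80
Fern→Corby→Thorn→Upland→Maple→Ridge: 34+14+10+16+19 = 93
Fern→Corby→Thorn→Maple→Ridge→Upland: 34+14+6+19+3 = 76
Fern→Corby→Thorn→Maple→Upland→Ridge: 34+14+6+16+3 = 73
Fern→Corby→Upland→Ridge→Thorn→Maple: 34+4+3+13+6 = 60
Fern→Corby→Upland→Ridge→Maple→Thorn: 34+4+3+19+6 = 66
… (106 more)
Fern→Maple→Thorn→Ridge→Upland→Corby: 26+6+13+3+4 = 52  ← best
The minimum is 52.
One shortest path: Fern → Maple → Thorn → Ridge → Upland → Corby.

Minimum one-way distance = 52 blocks.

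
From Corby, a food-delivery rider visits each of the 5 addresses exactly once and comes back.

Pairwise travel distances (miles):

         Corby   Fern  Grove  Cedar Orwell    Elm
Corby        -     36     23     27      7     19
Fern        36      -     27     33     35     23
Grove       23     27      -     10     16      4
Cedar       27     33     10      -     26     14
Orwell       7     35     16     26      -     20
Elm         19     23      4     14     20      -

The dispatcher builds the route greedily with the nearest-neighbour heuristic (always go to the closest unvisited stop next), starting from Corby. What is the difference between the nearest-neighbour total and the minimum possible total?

The nearest-neighbour route is 4 miles longer than optimal.

Corby: Orwell=7, Elm=19, Grove=23, Cedar=27, Fern=36 ⇒ Orwell
Orwell: Grove=16, Elm=20, Cedar=26, Fern=35 ⇒ Grove
Grove: Elm=4, Cedar=10, Fern=27 ⇒ Elm
Elm: Cedar=14, Fern=23 ⇒ Cedar
Cedar: Fern=33 ⇒ Fern
NN route Corby → Orwell → Grove → Elm → Cedar → Fern → Corby costs 110.
Optimal: Corby → Fern → Elm → Grove → Cedar → Orwell → Corby costs 106 (by enumerating all 60 distinct tours).
Excess = 110 − 106 = 4.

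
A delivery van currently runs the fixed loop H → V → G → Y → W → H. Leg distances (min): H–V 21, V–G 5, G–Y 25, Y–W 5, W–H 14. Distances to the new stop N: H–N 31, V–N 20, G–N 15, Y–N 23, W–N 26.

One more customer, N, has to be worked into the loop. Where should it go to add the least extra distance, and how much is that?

+13 min — insert N between G and Y.

Insertion cost between consecutive stops i–j is d(i,N) + d(N,j) − d(i,j):
  between H and V: 31 + 20 − 21 = 30
  between V and G: 20 + 15 − 5 = 30
  between G and Y: 15 + 23 − 25 = 13
  between Y and W: 23 + 26 − 5 = 44
  between W and H: 26 + 31 − 14 = 43
Cheapest insertion is between G and Y, adding 13.
New total = 70 + 13 = 83.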